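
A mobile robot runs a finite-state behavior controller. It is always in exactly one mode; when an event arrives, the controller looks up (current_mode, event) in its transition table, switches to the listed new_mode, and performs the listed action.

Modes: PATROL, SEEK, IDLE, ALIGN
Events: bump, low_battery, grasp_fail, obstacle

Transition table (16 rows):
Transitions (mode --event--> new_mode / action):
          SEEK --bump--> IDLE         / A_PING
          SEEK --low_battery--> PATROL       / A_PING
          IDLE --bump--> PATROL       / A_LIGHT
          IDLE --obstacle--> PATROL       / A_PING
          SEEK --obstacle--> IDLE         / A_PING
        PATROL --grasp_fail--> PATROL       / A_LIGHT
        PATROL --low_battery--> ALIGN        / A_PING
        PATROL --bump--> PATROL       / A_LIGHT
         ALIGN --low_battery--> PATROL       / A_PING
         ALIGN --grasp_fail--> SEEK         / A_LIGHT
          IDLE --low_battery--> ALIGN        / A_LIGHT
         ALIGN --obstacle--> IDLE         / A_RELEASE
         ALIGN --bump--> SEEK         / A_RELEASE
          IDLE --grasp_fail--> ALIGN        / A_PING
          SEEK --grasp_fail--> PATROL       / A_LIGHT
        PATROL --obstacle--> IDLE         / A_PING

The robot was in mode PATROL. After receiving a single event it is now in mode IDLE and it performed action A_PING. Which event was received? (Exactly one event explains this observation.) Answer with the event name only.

try bump: (PATROL, bump) → (PATROL, A_LIGHT)
try low_battery: (PATROL, low_battery) → (ALIGN, A_PING)
try grasp_fail: (PATROL, grasp_fail) → (PATROL, A_LIGHT)
try obstacle: (PATROL, obstacle) → (IDLE, A_PING)  ← matches

obstacle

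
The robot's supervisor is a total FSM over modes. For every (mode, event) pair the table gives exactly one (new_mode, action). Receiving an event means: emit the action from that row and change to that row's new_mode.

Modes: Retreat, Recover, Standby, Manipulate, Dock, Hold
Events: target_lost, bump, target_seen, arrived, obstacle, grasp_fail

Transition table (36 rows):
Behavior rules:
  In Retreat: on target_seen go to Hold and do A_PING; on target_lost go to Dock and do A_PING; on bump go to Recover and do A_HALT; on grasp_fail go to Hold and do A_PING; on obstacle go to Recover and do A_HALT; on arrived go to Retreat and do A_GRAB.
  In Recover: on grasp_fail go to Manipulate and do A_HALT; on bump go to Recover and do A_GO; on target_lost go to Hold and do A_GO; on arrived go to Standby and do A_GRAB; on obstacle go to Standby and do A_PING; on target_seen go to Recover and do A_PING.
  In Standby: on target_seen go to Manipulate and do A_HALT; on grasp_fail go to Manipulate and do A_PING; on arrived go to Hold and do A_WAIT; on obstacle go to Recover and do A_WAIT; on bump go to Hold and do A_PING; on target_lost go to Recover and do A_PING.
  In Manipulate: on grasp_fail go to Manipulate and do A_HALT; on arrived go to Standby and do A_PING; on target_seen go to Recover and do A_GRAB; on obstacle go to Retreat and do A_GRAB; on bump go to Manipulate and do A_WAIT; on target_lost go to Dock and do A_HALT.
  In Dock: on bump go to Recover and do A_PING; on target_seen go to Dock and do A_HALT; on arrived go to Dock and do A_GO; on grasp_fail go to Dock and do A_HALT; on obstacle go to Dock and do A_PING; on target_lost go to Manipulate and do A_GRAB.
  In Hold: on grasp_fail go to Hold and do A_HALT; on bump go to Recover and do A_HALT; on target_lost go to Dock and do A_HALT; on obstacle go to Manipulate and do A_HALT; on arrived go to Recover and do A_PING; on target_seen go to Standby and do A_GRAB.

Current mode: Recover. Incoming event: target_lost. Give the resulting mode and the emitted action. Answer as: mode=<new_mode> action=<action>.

current mode = Recover; filter table to that mode:
  (Recover, grasp_fail) → (Manipulate, A_HALT)
  (Recover, bump) → (Recover, A_GO)
  (Recover, target_lost) → (Hold, A_GO)  ← event matches
  (Recover, arrived) → (Standby, A_GRAB)
  (Recover, obstacle) → (Standby, A_PING)
  (Recover, target_seen) → (Recover, A_PING)
event = target_lost selects (Hold, A_GO)

mode=Hold action=A_GO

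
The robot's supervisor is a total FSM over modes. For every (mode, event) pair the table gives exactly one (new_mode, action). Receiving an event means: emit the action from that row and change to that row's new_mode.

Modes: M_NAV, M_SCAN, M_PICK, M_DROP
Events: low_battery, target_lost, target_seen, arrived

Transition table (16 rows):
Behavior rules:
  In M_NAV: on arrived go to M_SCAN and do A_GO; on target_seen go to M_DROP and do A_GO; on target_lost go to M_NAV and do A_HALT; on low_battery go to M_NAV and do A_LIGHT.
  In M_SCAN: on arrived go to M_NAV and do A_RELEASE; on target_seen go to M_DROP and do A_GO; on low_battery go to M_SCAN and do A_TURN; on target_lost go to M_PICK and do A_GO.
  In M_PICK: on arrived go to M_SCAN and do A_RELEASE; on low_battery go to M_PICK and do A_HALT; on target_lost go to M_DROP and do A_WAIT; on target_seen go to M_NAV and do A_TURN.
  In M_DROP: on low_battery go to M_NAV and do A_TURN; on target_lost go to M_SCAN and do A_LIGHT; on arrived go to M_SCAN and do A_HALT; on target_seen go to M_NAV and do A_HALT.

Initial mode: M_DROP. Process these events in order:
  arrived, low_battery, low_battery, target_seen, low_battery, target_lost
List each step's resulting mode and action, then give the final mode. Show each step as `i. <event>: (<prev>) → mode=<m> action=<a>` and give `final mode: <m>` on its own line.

1. arrived: (M_DROP) → mode=M_SCAN action=A_HALT
2. low_battery: (M_SCAN) → mode=M_SCAN action=A_TURN
3. low_battery: (M_SCAN) → mode=M_SCAN action=A_TURN
4. target_seen: (M_SCAN) → mode=M_DROP action=A_GO
5. low_battery: (M_DROP) → mode=M_NAV action=A_TURN
6. target_lost: (M_NAV) → mode=M_NAV action=A_HALT

final mode: M_NAV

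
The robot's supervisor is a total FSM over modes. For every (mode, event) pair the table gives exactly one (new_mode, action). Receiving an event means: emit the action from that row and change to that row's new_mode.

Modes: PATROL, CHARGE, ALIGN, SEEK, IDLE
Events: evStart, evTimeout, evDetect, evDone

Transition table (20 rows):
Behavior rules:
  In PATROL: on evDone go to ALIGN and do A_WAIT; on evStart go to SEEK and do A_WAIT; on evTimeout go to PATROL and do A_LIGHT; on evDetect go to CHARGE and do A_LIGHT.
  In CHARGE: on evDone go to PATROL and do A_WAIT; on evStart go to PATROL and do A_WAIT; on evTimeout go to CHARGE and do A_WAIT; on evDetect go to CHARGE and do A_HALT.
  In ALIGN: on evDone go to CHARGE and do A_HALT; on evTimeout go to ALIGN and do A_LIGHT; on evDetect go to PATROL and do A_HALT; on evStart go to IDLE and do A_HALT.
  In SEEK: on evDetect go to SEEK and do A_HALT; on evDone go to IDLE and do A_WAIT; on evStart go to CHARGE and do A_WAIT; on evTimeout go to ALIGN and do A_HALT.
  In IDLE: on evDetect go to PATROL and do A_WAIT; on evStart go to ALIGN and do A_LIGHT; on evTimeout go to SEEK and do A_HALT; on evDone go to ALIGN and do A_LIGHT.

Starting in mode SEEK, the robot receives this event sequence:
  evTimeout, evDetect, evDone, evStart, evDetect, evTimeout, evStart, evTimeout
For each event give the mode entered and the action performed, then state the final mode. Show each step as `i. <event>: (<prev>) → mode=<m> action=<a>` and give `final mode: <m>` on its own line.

final mode: ALIGN

1. evTimeout: (SEEK) → mode=ALIGN action=A_HALT
2. evDetect: (ALIGN) → mode=PATROL action=A_HALT
3. evDone: (PATROL) → mode=ALIGN action=A_WAIT
4. evStart: (ALIGN) → mode=IDLE action=A_HALT
5. evDetect: (IDLE) → mode=PATROL action=A_WAIT
6. evTimeout: (PATROL) → mode=PATROL action=A_LIGHT
7. evStart: (PATROL) → mode=SEEK action=A_WAIT
8. evTimeout: (SEEK) → mode=ALIGN action=A_HALT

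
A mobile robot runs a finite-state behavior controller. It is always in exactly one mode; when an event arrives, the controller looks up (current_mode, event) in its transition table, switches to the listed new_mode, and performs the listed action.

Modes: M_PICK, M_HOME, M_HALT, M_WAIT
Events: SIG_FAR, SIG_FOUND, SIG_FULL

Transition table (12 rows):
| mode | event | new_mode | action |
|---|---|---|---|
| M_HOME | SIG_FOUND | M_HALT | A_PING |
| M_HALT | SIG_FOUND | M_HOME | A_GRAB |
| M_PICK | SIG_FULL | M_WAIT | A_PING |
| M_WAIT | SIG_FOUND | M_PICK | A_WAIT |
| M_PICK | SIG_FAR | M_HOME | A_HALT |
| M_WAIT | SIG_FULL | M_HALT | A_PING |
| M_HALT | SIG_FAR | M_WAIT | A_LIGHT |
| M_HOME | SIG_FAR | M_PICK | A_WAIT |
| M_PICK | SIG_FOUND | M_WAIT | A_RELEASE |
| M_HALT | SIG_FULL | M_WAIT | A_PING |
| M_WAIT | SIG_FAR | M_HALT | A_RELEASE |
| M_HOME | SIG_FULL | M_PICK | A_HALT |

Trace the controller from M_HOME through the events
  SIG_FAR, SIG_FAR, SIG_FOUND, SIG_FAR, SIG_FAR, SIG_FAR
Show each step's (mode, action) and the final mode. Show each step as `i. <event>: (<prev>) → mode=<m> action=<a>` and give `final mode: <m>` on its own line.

final mode: M_WAIT

1. SIG_FAR: (M_HOME) → mode=M_PICK action=A_WAIT
2. SIG_FAR: (M_PICK) → mode=M_HOME action=A_HALT
3. SIG_FOUND: (M_HOME) → mode=M_HALT action=A_PING
4. SIG_FAR: (M_HALT) → mode=M_WAIT action=A_LIGHT
5. SIG_FAR: (M_WAIT) → mode=M_HALT action=A_RELEASE
6. SIG_FAR: (M_HALT) → mode=M_WAIT action=A_LIGHT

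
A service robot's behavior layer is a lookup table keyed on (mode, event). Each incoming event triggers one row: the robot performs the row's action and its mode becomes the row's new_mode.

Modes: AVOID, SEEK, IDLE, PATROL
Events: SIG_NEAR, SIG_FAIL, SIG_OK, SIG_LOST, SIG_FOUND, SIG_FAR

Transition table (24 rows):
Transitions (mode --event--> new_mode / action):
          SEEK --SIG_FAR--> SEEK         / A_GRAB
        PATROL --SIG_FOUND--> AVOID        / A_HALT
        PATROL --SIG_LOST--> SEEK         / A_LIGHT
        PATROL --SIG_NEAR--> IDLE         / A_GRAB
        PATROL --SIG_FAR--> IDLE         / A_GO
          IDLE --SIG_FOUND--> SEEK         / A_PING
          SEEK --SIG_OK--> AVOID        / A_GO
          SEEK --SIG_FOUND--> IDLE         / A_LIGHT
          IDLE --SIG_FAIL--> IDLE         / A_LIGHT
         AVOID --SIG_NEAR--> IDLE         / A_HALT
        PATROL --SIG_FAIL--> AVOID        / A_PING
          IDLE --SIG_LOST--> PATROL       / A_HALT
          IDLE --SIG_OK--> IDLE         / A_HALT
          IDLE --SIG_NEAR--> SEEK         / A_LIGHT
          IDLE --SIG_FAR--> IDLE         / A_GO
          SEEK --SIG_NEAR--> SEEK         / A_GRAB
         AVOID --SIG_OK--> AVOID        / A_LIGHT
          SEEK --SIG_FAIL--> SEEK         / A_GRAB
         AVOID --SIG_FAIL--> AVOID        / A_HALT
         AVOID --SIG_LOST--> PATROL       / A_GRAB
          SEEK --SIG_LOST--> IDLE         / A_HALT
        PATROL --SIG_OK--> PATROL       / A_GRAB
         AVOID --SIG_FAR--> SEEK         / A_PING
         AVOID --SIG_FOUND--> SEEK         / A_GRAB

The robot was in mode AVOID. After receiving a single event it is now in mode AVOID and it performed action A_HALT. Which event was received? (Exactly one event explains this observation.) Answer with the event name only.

try SIG_NEAR: (AVOID, SIG_NEAR) → (IDLE, A_HALT)
try SIG_FAIL: (AVOID, SIG_FAIL) → (AVOID, A_HALT)  ← matches
try SIG_OK: (AVOID, SIG_OK) → (AVOID, A_LIGHT)
try SIG_LOST: (AVOID, SIG_LOST) → (PATROL, A_GRAB)
try SIG_FOUND: (AVOID, SIG_FOUND) → (SEEK, A_GRAB)
try SIG_FAR: (AVOID, SIG_FAR) → (SEEK, A_PING)

SIG_FAIL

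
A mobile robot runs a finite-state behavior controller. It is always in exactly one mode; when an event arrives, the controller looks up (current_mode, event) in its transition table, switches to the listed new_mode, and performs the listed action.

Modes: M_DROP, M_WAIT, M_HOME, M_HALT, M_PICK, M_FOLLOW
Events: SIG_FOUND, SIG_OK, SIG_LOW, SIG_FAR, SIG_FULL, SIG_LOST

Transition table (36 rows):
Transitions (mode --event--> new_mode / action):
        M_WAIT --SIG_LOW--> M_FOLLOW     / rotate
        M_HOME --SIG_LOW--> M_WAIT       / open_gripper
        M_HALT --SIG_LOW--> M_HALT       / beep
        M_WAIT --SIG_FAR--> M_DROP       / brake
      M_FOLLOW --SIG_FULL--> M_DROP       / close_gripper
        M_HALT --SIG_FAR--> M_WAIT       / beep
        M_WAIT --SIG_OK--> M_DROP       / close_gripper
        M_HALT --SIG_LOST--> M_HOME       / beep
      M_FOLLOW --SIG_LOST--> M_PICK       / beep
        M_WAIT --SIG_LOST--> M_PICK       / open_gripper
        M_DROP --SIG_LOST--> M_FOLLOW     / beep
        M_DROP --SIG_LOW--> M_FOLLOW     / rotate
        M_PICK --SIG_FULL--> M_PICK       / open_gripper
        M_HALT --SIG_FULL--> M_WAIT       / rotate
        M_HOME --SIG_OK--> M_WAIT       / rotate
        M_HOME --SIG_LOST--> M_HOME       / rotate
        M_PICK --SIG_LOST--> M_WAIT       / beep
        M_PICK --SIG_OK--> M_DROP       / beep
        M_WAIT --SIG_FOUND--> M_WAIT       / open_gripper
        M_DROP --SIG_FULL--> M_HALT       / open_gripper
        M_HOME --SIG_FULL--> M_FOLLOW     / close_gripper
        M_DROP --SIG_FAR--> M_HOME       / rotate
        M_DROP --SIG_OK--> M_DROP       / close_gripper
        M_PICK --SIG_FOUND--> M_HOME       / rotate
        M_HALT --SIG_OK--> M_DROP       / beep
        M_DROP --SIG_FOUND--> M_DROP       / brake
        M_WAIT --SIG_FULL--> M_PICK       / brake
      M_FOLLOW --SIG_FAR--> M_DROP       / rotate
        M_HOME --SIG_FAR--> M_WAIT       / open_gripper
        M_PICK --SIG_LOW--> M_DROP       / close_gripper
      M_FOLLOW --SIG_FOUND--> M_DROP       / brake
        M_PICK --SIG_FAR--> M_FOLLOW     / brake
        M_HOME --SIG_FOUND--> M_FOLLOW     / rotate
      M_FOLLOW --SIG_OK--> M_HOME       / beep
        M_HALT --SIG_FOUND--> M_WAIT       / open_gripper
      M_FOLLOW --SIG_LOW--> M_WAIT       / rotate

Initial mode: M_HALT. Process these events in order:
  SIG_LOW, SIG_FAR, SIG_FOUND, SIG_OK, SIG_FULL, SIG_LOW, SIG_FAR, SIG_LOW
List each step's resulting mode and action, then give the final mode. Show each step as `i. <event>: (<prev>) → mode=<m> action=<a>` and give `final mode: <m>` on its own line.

final mode: M_FOLLOW

1. SIG_LOW: (M_HALT) → mode=M_HALT action=beep
2. SIG_FAR: (M_HALT) → mode=M_WAIT action=beep
3. SIG_FOUND: (M_WAIT) → mode=M_WAIT action=open_gripper
4. SIG_OK: (M_WAIT) → mode=M_DROP action=close_gripper
5. SIG_FULL: (M_DROP) → mode=M_HALT action=open_gripper
6. SIG_LOW: (M_HALT) → mode=M_HALT action=beep
7. SIG_FAR: (M_HALT) → mode=M_WAIT action=beep
8. SIG_LOW: (M_WAIT) → mode=M_FOLLOW action=rotate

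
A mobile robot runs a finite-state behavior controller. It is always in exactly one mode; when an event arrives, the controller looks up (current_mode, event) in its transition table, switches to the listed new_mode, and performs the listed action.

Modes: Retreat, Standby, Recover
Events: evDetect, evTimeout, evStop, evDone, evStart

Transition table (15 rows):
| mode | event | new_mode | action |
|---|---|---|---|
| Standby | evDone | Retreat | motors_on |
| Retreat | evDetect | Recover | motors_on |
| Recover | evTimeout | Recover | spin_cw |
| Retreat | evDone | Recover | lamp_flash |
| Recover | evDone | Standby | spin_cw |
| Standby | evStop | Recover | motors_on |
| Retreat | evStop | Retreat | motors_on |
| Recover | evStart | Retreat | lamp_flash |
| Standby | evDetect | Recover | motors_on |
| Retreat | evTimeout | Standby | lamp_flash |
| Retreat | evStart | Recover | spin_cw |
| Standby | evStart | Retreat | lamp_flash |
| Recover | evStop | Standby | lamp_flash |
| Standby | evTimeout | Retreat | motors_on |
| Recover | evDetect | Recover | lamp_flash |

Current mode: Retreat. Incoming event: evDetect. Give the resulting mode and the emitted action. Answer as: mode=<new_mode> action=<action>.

mode=Recover action=motors_on

current mode = Retreat; filter table to that mode:
  (Retreat, evDetect) → (Recover, motors_on)  ← event matches
  (Retreat, evDone) → (Recover, lamp_flash)
  (Retreat, evStop) → (Retreat, motors_on)
  (Retreat, evTimeout) → (Standby, lamp_flash)
  (Retreat, evStart) → (Recover, spin_cw)
event = evDetect selects (Recover, motors_on)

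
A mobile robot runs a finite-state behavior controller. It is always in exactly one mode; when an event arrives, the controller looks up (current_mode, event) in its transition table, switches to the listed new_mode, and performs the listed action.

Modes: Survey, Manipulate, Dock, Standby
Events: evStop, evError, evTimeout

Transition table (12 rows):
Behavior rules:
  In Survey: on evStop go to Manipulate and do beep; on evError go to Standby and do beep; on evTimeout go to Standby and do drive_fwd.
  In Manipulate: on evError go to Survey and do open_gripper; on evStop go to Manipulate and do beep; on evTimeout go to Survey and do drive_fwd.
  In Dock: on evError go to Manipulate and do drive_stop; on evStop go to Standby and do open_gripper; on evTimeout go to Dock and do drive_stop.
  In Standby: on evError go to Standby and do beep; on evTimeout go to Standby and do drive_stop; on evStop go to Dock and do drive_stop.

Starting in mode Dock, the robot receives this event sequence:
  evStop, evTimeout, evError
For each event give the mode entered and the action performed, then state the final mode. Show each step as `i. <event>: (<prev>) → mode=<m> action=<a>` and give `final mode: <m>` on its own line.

1. evStop: (Dock) → mode=Standby action=open_gripper
2. evTimeout: (Standby) → mode=Standby action=drive_stop
3. evError: (Standby) → mode=Standby action=beep

final mode: Standby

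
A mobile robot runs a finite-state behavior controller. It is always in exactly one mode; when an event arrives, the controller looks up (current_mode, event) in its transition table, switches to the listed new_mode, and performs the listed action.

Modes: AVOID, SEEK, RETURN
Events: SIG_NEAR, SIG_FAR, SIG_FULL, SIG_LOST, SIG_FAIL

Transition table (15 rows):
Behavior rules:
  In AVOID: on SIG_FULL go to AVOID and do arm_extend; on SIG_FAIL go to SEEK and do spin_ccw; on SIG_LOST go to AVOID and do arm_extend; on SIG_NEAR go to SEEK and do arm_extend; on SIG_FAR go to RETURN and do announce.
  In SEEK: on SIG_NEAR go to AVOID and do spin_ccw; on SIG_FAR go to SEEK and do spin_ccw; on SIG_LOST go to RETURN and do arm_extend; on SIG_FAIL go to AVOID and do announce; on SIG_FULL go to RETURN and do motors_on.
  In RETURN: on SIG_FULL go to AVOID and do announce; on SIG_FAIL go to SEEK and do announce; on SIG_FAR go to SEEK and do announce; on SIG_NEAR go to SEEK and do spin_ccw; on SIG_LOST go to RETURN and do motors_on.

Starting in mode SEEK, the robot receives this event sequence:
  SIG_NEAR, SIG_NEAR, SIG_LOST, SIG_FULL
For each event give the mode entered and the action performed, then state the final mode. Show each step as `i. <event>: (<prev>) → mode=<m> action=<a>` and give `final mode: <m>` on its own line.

1. SIG_NEAR: (SEEK) → mode=AVOID action=spin_ccw
2. SIG_NEAR: (AVOID) → mode=SEEK action=arm_extend
3. SIG_LOST: (SEEK) → mode=RETURN action=arm_extend
4. SIG_FULL: (RETURN) → mode=AVOID action=announce

final mode: AVOID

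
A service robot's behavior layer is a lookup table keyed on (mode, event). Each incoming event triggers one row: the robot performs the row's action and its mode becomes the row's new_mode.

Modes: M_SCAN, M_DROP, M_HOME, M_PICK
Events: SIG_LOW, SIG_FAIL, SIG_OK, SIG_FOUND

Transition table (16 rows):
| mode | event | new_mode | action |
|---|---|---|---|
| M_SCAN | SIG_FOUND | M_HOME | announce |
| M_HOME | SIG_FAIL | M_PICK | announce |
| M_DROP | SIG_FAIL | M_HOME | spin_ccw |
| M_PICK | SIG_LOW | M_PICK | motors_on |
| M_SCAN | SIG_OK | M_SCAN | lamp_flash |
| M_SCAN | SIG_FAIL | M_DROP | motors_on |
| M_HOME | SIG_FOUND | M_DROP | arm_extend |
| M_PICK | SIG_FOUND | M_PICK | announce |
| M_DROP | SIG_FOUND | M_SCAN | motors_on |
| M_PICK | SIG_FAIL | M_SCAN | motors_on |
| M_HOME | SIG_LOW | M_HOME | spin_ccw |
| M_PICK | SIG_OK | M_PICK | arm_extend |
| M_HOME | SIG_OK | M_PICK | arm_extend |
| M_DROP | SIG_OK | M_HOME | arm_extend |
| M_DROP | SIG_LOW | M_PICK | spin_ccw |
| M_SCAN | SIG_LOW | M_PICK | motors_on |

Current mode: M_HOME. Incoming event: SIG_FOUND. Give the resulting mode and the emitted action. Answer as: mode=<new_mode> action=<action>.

mode=M_DROP action=arm_extend

current mode = M_HOME; filter table to that mode:
  (M_HOME, SIG_FAIL) → (M_PICK, announce)
  (M_HOME, SIG_FOUND) → (M_DROP, arm_extend)  ← event matches
  (M_HOME, SIG_LOW) → (M_HOME, spin_ccw)
  (M_HOME, SIG_OK) → (M_PICK, arm_extend)
event = SIG_FOUND selects (M_DROP, arm_extend)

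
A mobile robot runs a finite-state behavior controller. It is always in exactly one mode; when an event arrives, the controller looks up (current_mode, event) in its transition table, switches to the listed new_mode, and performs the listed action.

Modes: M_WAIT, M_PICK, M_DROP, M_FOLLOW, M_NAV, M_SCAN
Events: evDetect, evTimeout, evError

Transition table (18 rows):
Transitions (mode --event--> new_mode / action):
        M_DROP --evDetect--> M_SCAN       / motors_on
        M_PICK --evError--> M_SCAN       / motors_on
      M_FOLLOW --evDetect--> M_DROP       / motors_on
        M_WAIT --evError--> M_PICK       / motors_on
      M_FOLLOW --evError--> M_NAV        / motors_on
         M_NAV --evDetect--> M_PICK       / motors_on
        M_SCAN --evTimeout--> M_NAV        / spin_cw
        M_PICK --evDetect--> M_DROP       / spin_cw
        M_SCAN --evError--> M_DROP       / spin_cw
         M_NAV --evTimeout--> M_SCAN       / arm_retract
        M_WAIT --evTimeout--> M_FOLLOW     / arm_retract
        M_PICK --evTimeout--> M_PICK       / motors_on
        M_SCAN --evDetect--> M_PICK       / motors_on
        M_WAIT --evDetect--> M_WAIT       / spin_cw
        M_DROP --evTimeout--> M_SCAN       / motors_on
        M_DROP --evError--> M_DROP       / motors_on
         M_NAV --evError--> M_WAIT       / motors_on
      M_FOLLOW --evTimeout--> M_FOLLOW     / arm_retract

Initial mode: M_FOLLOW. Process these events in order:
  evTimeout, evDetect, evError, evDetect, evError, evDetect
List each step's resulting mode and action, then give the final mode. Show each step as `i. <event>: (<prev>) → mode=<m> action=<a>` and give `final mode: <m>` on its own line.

1. evTimeout: (M_FOLLOW) → mode=M_FOLLOW action=arm_retract
2. evDetect: (M_FOLLOW) → mode=M_DROP action=motors_on
3. evError: (M_DROP) → mode=M_DROP action=motors_on
4. evDetect: (M_DROP) → mode=M_SCAN action=motors_on
5. evError: (M_SCAN) → mode=M_DROP action=spin_cw
6. evDetect: (M_DROP) → mode=M_SCAN action=motors_on

final mode: M_SCAN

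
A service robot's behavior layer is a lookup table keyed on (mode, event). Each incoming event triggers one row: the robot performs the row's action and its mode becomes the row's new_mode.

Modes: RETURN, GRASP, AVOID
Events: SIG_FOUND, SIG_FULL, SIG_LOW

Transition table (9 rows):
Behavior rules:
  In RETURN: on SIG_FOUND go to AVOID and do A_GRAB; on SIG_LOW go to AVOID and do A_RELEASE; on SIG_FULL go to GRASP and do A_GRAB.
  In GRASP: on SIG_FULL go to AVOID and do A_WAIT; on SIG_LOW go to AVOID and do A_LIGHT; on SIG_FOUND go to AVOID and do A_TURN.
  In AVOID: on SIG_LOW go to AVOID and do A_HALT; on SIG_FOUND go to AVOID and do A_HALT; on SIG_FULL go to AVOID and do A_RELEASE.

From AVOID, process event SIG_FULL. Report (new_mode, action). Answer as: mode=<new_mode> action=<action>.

current mode = AVOID; filter table to that mode:
  (AVOID, SIG_LOW) → (AVOID, A_HALT)
  (AVOID, SIG_FOUND) → (AVOID, A_HALT)
  (AVOID, SIG_FULL) → (AVOID, A_RELEASE)  ← event matches
event = SIG_FULL selects (AVOID, A_RELEASE)

mode=AVOID action=A_RELEASE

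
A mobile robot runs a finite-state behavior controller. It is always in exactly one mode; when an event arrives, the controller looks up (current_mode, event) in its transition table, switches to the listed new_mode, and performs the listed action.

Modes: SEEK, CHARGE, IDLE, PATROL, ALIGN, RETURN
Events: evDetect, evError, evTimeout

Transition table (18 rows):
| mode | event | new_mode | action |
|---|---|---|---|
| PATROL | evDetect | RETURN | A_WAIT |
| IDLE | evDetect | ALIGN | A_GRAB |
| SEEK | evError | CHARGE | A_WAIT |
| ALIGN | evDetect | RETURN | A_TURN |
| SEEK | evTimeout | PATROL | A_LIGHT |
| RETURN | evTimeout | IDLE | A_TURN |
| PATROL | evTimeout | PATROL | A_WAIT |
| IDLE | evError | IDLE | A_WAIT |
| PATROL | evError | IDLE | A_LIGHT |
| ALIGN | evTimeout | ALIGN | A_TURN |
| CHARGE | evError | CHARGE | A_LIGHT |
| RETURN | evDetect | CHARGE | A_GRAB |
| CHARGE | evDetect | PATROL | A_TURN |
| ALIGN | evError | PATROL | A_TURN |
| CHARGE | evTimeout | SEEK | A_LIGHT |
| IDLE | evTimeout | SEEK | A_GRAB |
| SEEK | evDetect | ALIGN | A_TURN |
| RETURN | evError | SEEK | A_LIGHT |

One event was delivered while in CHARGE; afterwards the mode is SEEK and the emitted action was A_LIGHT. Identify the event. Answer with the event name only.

try evDetect: (CHARGE, evDetect) → (PATROL, A_TURN)
try evError: (CHARGE, evError) → (CHARGE, A_LIGHT)
try evTimeout: (CHARGE, evTimeout) → (SEEK, A_LIGHT)  ← matches

evTimeout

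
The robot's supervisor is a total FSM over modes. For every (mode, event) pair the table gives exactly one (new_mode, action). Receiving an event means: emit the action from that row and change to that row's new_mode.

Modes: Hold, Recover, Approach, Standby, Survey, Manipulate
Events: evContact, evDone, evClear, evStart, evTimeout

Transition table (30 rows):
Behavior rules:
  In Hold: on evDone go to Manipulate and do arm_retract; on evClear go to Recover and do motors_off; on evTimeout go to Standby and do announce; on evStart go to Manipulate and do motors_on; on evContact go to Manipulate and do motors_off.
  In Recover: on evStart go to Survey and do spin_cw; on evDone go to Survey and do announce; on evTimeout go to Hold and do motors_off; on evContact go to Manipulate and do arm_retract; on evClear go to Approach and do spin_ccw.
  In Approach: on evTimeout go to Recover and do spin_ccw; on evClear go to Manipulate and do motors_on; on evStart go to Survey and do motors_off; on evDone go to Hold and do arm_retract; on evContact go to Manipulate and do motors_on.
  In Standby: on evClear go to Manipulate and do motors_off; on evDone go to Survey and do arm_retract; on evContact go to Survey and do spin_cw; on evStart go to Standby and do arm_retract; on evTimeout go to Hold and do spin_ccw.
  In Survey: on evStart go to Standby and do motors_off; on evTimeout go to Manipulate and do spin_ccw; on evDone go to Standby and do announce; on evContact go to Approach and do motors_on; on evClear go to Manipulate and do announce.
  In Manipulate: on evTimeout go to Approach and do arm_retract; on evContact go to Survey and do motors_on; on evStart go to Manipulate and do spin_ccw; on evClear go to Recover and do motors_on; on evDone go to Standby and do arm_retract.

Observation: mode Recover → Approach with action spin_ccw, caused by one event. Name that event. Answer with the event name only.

try evContact: (Recover, evContact) → (Manipulate, arm_retract)
try evDone: (Recover, evDone) → (Survey, announce)
try evClear: (Recover, evClear) → (Approach, spin_ccw)  ← matches
try evStart: (Recover, evStart) → (Survey, spin_cw)
try evTimeout: (Recover, evTimeout) → (Hold, motors_off)

evClear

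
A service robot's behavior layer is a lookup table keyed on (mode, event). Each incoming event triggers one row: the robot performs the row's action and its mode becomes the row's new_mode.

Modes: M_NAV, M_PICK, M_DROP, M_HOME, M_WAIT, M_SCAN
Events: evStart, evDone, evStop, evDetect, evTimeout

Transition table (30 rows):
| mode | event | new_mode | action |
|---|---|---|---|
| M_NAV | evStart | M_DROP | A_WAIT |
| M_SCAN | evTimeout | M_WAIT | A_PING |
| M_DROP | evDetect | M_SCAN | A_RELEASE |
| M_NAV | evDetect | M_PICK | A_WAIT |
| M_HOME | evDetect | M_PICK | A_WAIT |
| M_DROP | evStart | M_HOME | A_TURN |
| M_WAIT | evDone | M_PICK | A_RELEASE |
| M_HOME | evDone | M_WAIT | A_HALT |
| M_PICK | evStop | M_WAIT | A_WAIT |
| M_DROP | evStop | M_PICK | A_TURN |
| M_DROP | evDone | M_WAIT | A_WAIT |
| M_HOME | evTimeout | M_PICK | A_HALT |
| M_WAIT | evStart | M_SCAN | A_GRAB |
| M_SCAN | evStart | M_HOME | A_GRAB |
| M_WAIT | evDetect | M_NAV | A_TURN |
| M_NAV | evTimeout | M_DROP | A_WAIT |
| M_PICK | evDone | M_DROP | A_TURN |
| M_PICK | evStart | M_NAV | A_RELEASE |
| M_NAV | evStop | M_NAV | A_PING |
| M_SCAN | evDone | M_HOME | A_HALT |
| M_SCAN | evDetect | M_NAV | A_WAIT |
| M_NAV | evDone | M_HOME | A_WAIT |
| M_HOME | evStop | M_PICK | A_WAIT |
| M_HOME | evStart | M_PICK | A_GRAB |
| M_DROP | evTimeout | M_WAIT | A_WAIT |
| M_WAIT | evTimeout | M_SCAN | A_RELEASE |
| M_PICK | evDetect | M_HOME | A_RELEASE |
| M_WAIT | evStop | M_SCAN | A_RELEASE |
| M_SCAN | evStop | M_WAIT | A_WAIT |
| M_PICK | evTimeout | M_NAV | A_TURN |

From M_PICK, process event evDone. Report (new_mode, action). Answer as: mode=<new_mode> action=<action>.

current mode = M_PICK; filter table to that mode:
  (M_PICK, evStop) → (M_WAIT, A_WAIT)
  (M_PICK, evDone) → (M_DROP, A_TURN)  ← event matches
  (M_PICK, evStart) → (M_NAV, A_RELEASE)
  (M_PICK, evDetect) → (M_HOME, A_RELEASE)
  (M_PICK, evTimeout) → (M_NAV, A_TURN)
event = evDone selects (M_DROP, A_TURN)

mode=M_DROP action=A_TURN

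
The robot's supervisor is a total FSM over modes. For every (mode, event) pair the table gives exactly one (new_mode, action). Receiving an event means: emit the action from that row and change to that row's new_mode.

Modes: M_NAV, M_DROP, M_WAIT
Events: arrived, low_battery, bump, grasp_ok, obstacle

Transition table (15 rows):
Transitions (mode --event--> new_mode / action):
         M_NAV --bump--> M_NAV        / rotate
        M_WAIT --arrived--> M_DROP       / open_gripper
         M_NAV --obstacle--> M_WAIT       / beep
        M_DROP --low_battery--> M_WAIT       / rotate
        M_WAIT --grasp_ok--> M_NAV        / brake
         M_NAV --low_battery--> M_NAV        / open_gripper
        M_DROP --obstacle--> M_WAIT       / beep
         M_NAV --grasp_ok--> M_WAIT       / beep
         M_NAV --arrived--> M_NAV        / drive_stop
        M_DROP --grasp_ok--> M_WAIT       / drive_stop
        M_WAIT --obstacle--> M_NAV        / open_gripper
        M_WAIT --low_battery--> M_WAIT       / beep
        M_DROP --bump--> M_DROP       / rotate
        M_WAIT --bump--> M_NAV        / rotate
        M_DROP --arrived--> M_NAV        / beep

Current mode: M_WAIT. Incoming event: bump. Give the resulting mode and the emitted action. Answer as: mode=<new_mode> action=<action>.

current mode = M_WAIT; filter table to that mode:
  (M_WAIT, arrived) → (M_DROP, open_gripper)
  (M_WAIT, grasp_ok) → (M_NAV, brake)
  (M_WAIT, obstacle) → (M_NAV, open_gripper)
  (M_WAIT, low_battery) → (M_WAIT, beep)
  (M_WAIT, bump) → (M_NAV, rotate)  ← event matches
event = bump selects (M_NAV, rotate)

mode=M_NAV action=rotate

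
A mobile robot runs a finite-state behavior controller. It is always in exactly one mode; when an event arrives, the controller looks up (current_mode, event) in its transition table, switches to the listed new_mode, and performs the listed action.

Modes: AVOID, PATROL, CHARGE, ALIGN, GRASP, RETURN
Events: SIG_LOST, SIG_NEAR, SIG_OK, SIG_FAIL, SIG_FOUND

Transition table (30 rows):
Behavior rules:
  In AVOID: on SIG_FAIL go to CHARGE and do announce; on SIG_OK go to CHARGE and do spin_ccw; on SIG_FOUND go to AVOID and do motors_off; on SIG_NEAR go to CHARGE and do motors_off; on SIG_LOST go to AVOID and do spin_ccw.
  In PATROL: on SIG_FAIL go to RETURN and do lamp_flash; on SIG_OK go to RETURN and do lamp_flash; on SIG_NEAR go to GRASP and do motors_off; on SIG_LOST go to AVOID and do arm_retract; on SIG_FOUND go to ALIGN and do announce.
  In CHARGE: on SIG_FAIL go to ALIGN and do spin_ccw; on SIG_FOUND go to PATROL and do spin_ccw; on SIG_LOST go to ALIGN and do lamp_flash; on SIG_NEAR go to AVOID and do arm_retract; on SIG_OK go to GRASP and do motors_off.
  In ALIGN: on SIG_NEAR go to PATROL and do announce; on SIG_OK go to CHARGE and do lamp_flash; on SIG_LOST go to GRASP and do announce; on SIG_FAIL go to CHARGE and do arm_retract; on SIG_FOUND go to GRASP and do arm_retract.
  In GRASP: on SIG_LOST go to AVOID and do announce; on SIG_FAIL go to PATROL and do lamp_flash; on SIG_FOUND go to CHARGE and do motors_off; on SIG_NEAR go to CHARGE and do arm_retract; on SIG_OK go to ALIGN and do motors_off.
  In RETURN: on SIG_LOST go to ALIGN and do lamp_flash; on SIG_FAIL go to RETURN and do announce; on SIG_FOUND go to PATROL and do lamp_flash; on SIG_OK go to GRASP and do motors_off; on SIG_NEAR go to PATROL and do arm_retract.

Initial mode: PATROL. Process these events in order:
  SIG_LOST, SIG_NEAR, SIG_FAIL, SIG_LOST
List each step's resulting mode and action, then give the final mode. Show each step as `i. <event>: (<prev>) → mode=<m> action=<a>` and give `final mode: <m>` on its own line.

final mode: GRASP

1. SIG_LOST: (PATROL) → mode=AVOID action=arm_retract
2. SIG_NEAR: (AVOID) → mode=CHARGE action=motors_off
3. SIG_FAIL: (CHARGE) → mode=ALIGN action=spin_ccw
4. SIG_LOST: (ALIGN) → mode=GRASP action=announce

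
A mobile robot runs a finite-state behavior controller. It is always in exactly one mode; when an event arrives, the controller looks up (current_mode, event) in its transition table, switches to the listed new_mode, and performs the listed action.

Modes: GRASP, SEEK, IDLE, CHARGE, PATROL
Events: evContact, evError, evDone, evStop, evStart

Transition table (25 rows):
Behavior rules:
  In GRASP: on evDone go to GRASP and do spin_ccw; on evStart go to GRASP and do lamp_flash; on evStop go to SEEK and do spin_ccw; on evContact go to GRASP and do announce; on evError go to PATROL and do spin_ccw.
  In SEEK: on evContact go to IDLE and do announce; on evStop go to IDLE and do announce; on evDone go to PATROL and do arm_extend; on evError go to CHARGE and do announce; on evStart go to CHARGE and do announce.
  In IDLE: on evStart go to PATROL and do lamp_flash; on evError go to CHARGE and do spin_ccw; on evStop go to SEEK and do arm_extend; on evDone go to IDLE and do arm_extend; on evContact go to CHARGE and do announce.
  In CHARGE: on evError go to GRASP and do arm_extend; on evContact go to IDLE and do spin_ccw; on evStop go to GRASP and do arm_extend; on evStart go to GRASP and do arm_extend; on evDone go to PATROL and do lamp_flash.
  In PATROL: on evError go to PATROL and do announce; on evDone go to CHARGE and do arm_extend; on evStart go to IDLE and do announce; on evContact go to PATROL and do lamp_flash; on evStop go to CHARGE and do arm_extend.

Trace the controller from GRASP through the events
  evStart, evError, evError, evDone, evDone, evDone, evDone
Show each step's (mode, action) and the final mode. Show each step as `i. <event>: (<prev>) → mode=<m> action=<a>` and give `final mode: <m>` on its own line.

1. evStart: (GRASP) → mode=GRASP action=lamp_flash
2. evError: (GRASP) → mode=PATROL action=spin_ccw
3. evError: (PATROL) → mode=PATROL action=announce
4. evDone: (PATROL) → mode=CHARGE action=arm_extend
5. evDone: (CHARGE) → mode=PATROL action=lamp_flash
6. evDone: (PATROL) → mode=CHARGE action=arm_extend
7. evDone: (CHARGE) → mode=PATROL action=lamp_flash

final mode: PATROL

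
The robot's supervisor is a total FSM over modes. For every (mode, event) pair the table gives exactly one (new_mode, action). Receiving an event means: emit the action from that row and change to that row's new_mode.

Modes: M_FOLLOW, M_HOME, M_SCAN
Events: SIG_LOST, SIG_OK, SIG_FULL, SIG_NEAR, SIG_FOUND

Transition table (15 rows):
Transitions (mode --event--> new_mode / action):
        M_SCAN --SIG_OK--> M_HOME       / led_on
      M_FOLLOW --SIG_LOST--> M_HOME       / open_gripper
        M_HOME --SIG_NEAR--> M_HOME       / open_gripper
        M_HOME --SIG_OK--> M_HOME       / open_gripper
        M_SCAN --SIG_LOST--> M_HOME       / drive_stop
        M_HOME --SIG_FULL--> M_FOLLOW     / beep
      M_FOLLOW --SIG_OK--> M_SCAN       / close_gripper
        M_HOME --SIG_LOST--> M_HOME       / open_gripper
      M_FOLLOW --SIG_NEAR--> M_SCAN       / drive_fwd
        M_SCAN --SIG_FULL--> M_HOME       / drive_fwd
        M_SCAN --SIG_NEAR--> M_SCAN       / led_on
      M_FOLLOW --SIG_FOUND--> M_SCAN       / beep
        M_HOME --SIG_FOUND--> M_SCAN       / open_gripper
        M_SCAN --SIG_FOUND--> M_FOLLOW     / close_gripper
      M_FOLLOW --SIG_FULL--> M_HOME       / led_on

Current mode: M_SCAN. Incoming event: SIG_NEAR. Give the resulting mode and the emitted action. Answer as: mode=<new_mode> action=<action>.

mode=M_SCAN action=led_on

current mode = M_SCAN; filter table to that mode:
  (M_SCAN, SIG_OK) → (M_HOME, led_on)
  (M_SCAN, SIG_LOST) → (M_HOME, drive_stop)
  (M_SCAN, SIG_FULL) → (M_HOME, drive_fwd)
  (M_SCAN, SIG_NEAR) → (M_SCAN, led_on)  ← event matches
  (M_SCAN, SIG_FOUND) → (M_FOLLOW, close_gripper)
event = SIG_NEAR selects (M_SCAN, led_on)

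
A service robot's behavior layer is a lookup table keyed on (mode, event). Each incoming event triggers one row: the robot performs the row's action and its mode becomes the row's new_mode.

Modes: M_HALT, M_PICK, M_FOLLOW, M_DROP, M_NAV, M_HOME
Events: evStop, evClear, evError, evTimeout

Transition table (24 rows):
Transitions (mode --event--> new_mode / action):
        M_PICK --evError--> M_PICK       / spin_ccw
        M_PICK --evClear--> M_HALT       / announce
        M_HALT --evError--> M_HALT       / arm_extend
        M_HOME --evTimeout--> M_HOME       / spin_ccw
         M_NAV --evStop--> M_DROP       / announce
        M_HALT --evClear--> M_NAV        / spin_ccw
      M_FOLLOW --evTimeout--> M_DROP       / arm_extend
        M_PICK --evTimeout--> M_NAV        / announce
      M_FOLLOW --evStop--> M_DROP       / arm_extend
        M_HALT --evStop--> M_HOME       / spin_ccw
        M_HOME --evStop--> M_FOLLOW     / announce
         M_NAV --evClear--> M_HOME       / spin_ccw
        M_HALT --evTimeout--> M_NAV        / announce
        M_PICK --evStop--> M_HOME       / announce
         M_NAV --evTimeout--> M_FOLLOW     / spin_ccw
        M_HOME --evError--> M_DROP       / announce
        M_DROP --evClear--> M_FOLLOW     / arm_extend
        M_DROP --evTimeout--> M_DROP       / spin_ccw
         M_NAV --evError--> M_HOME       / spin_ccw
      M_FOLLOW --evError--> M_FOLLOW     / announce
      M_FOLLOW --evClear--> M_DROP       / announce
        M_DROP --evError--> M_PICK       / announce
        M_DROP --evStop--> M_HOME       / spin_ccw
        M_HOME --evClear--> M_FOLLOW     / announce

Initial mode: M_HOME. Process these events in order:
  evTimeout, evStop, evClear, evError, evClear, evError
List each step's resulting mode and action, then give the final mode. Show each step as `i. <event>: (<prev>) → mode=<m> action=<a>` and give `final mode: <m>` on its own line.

final mode: M_HALT

1. evTimeout: (M_HOME) → mode=M_HOME action=spin_ccw
2. evStop: (M_HOME) → mode=M_FOLLOW action=announce
3. evClear: (M_FOLLOW) → mode=M_DROP action=announce
4. evError: (M_DROP) → mode=M_PICK action=announce
5. evClear: (M_PICK) → mode=M_HALT action=announce
6. evError: (M_HALT) → mode=M_HALT action=arm_extend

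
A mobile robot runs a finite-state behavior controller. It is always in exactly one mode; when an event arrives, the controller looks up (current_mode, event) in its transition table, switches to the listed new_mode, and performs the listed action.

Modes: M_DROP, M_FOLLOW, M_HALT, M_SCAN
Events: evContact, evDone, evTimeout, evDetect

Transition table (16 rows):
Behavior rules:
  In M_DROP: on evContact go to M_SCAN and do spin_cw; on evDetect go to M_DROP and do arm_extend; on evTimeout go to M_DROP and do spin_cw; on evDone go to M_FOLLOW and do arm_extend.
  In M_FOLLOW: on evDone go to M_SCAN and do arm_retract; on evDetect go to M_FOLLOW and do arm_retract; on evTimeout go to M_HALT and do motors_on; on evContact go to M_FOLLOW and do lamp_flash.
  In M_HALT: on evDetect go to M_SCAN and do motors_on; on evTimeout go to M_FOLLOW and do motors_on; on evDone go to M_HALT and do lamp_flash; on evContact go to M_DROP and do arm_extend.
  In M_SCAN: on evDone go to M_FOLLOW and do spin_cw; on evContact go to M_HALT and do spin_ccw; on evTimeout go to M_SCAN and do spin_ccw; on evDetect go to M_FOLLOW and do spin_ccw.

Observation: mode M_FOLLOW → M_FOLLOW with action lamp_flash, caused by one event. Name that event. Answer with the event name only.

try evContact: (M_FOLLOW, evContact) → (M_FOLLOW, lamp_flash)  ← matches
try evDone: (M_FOLLOW, evDone) → (M_SCAN, arm_retract)
try evTimeout: (M_FOLLOW, evTimeout) → (M_HALT, motors_on)
try evDetect: (M_FOLLOW, evDetect) → (M_FOLLOW, arm_retract)

evContact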